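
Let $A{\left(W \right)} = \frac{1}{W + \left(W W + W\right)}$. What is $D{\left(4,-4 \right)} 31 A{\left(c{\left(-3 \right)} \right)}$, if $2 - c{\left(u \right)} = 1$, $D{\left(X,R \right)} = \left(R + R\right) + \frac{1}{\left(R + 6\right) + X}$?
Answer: $- \frac{1457}{18} \approx -80.944$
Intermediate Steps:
$D{\left(X,R \right)} = \frac{1}{6 + R + X} + 2 R$ ($D{\left(X,R \right)} = 2 R + \frac{1}{\left(6 + R\right) + X} = 2 R + \frac{1}{6 + R + X} = \frac{1}{6 + R + X} + 2 R$)
$c{\left(u \right)} = 1$ ($c{\left(u \right)} = 2 - 1 = 1$)
$A{\left(W \right)} = \frac{1}{W^{2} + 2 W}$ ($A{\left(W \right)} = \frac{1}{W + \left(W^{2} + W\right)} = \frac{1}{W + \left(W + W^{2}\right)} = \frac{1}{W^{2} + 2 W}$)
$D{\left(4,-4 \right)} 31 A{\left(c{\left(-3 \right)} \right)} = \frac{1 + 2 \left(-4\right)^{2} + 12 \left(-4\right) + 2 \left(-4\right) 4}{6 - 4 + 4} \cdot 31 \frac{1}{1 \left(2 + 1\right)} = \frac{1 + 2 \cdot 16 - 48 - 32}{6} \cdot 31 \cdot 1 \cdot \frac{1}{3} = \frac{1 + 32 - 48 - 32}{6} \cdot 31 \cdot 1 \cdot \frac{1}{3} = \frac{1}{6} \left(-47\right) 31 \cdot \frac{1}{3} = \left(- \frac{47}{6}\right) 31 \cdot \frac{1}{3} = \left(- \frac{1457}{6}\right) \frac{1}{3} = - \frac{1457}{18}$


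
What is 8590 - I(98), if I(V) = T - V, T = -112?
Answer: 8800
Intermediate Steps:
I(V) = -112 - V
8590 - I(98) = 8590 - (-112 - 1*98) = 8590 - (-112 - 98) = 8590 - 1*(-210) = 8590 + 210 = 8800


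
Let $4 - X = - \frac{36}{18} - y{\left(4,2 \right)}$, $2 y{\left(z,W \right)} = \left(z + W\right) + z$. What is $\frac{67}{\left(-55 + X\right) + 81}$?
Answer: $\frac{67}{37} \approx 1.8108$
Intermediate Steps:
$y{\left(z,W \right)} = z + \frac{W}{2}$ ($y{\left(z,W \right)} = \frac{\left(z + W\right) + z}{2} = \frac{\left(W + z\right) + z}{2} = \frac{W + 2 z}{2} = z + \frac{W}{2}$)
$X = 11$ ($X = 4 - \left(- \frac{36}{18} - \left(4 + \frac{1}{2} \cdot 2\right)\right) = 4 - \left(\left(-36\right) \frac{1}{18} - \left(4 + 1\right)\right) = 4 - \left(-2 - 5\right) = 4 - -7 = 4 + 7 = 11$)
$\frac{67}{\left(-55 + X\right) + 81} = \frac{67}{\left(-55 + 11\right) + 81} = \frac{67}{-44 + 81} = \frac{67}{37}$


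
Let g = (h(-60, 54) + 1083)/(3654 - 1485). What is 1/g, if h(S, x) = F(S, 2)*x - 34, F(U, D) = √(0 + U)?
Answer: 2275281/1275361 - 234252*I*√15/1275361 ≈ 1.784 - 0.71137*I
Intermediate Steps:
F(U, D) = √U
h(S, x) = -34 + x*√S (h(S, x) = √S*x - 34 = x*√S - 34 = -34 + x*√S)
g = 1049/2169 + 12*I*√15/241 (g = ((-34 + 54*√(-60)) + 1083)/(3654 - 1485) = ((-34 + 54*(2*I*√15)) + 1083)/2169 = ((-34 + 108*I*√15) + 1083)*(1/2169) = (1049 + 108*I*√15)*(1/2169) = 1049/2169 + 12*I*√15/241 ≈ 0.48363 + 0.19285*I)
1/g = 1/(1049/2169 + 12*I*√15/241)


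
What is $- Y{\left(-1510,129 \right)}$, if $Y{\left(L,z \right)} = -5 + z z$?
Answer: $-16636$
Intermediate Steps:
$Y{\left(L,z \right)} = -5 + z^{2}$
$- Y{\left(-1510,129 \right)} = - (-5 + 129^{2}) = - (-5 + 16641) = \left(-1\right) 16636 = -16636$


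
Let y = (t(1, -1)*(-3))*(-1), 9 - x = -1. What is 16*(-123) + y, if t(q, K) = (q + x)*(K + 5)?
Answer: -1836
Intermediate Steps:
x = 10 (x = 9 - 1*(-1) = 9 + 1 = 10)
t(q, K) = (5 + K)*(10 + q) (t(q, K) = (q + 10)*(K + 5) = (10 + q)*(5 + K) = (5 + K)*(10 + q))
y = 132 (y = ((50 + 5*1 + 10*(-1) - 1*1)*(-3))*(-1) = ((50 + 5 - 10 - 1)*(-3))*(-1) = (44*(-3))*(-1) = -132*(-1) = 132)
16*(-123) + y = 16*(-123) + 132 = -1968 + 132 = -1836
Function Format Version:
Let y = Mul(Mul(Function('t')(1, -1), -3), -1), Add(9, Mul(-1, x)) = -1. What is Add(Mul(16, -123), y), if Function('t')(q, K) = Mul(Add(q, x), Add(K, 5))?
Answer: -1836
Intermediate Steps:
x = 10 (x = Add(9, Mul(-1, -1)) = Add(9, 1) = 10)
Function('t')(q, K) = Mul(Add(5, K), Add(10, q)) (Function('t')(q, K) = Mul(Add(q, 10), Add(K, 5)) = Mul(Add(10, q), Add(5, K)) = Mul(Add(5, K), Add(10, q)))
y = 132 (y = Mul(Mul(Add(50, Mul(5, 1), Mul(10, -1), Mul(-1, 1)), -3), -1) = Mul(Mul(Add(50, 5, -10, -1), -3), -1) = Mul(Mul(44, -3), -1) = Mul(-132, -1) = 132)
Add(Mul(16, -123), y) = Add(Mul(16, -123), 132) = Add(-1968, 132) = -1836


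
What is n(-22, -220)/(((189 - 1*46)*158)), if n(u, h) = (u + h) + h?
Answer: -21/1027 ≈ -0.020448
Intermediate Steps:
n(u, h) = u + 2*h (n(u, h) = (h + u) + h = u + 2*h)
n(-22, -220)/(((189 - 1*46)*158)) = (-22 + 2*(-220))/(((189 - 1*46)*158)) = (-22 - 440)/(((189 - 46)*158)) = -462/(143*158) = -462/22594 = -462*1/22594 = -21/1027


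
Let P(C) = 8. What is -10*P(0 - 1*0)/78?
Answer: -40/39 ≈ -1.0256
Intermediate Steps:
-10*P(0 - 1*0)/78 = -80/78 = -10*4/39 = -40/39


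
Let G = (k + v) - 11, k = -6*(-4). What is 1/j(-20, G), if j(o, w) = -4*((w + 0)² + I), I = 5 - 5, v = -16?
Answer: -1/36 ≈ -0.027778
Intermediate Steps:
k = 24
I = 0
G = -3 (G = (24 - 16) - 11 = 8 - 11 = -3)
j(o, w) = -4*w² (j(o, w) = -4*((w + 0)² + 0) = -4*(w² + 0) = -4*w²)
1/j(-20, G) = 1/(-4*(-3)²) = 1/(-4*9) = 1/(-36) = -1/36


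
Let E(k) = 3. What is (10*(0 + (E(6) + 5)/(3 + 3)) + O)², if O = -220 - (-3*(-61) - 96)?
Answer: 776161/9 ≈ 86240.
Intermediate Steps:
O = -307 (O = -220 - (183 - 96) = -220 - 1*87 = -220 - 87 = -307)
(10*(0 + (E(6) + 5)/(3 + 3)) + O)² = (10*(0 + (3 + 5)/(3 + 3)) - 307)² = (10*(0 + 8/6) - 307)² = (10*(0 + 8*(⅙)) - 307)² = (10*(0 + 4/3) - 307)² = (10*(4/3) - 307)² = (40/3 - 307)² = (-881/3)² = 776161/9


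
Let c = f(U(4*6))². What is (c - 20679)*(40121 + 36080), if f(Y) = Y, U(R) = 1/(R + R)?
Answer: -3630552067415/2304 ≈ -1.5758e+9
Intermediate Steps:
U(R) = 1/(2*R)
c = 1/2304 (c = (1/(2*((4*6))))² = ((½)/24)² = ((½)*(1/24))² = (1/48)² = 1/2304 ≈ 0.00043403)
(c - 20679)*(40121 + 36080) = (1/2304 - 20679)*(40121 + 36080) = -47644415/2304*76201 = -3630552067415/2304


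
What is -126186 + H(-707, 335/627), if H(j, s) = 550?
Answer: -125636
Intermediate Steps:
-126186 + H(-707, 335/627) = -126186 + 550 = -125636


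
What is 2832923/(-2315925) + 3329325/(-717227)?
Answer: -9742315865146/1661043939975 ≈ -5.8652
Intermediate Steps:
2832923/(-2315925) + 3329325/(-717227) = 2832923*(-1/2315925) + 3329325*(-1/717227) = -2832923/2315925 - 3329325/717227 = -9742315865146/1661043939975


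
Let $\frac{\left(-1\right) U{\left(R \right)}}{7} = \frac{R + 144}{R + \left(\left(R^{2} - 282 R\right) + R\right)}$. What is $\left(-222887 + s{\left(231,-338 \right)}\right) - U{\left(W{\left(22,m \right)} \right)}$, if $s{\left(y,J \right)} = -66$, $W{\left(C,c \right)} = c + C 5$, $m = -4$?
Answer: $- \frac{2056073441}{9222} \approx -2.2295 \cdot 10^{5}$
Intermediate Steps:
$W{\left(C,c \right)} = c + 5 C$
$U{\left(R \right)} = - \frac{7 \left(144 + R\right)}{R^{2} - 280 R}$ ($U{\left(R \right)} = - 7 \frac{R + 144}{R + \left(\left(R^{2} - 282 R\right) + R\right)} = - 7 \frac{144 + R}{R + \left(R^{2} - 281 R\right)} = - 7 \frac{144 + R}{R^{2} - 280 R} = - \frac{7 \left(144 + R\right)}{R^{2} - 280 R}$)
$\left(-222887 + s{\left(231,-338 \right)}\right) - U{\left(W{\left(22,m \right)} \right)} = \left(-222887 - 66\right) - \frac{7 \left(-144 - \left(-4 + 5 \cdot 22\right)\right)}{\left(-4 + 5 \cdot 22\right) \left(-280 + \left(-4 + 5 \cdot 22\right)\right)} = -222953 - \frac{7 \left(-144 - \left(-4 + 110\right)\right)}{\left(-4 + 110\right) \left(-280 + \left(-4 + 110\right)\right)} = -222953 - \frac{7 \left(-144 - 106\right)}{106 \left(-280 + 106\right)} = -222953 - 7 \cdot \frac{1}{106} \frac{1}{-174} \left(-144 - 106\right) = -222953 - 7 \cdot \frac{1}{106} \left(- \frac{1}{174}\right) \left(-250\right) = -222953 - \frac{875}{9222} = - \frac{2056073441}{9222}$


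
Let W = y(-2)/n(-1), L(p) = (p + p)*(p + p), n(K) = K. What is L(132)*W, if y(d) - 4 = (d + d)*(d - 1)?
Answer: -1115136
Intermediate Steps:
L(p) = 4*p**2 (L(p) = (2*p)*(2*p) = 4*p**2)
y(d) = 4 + 2*d*(-1 + d) (y(d) = 4 + (d + d)*(d - 1) = 4 + (2*d)*(-1 + d) = 4 + 2*d*(-1 + d))
W = -16 (W = (4 - 2*(-2) + 2*(-2)**2)/(-1) = (4 + 4 + 2*4)*(-1) = (4 + 4 + 8)*(-1) = 16*(-1) = -16)
L(132)*W = (4*132**2)*(-16) = (4*17424)*(-16) = 69696*(-16) = -1115136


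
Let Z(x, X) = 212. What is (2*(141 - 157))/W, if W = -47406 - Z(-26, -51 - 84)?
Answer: 16/23809 ≈ 0.00067201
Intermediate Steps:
W = -47618 (W = -47406 - 1*212 = -47406 - 212 = -47618)
(2*(141 - 157))/W = (2*(141 - 157))/(-47618) = (2*(-16))*(-1/47618) = -32*(-1/47618) = 16/23809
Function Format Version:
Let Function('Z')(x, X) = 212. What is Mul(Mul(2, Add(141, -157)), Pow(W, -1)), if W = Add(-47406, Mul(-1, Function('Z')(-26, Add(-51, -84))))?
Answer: Rational(16, 23809) ≈ 0.00067201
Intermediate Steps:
W = -47618 (W = Add(-47406, Mul(-1, 212)) = Add(-47406, -212) = -47618)
Mul(Mul(2, Add(141, -157)), Pow(W, -1)) = Mul(Mul(2, Add(141, -157)), Pow(-47618, -1)) = Mul(Mul(2, -16), Rational(-1, 47618)) = Mul(-32, Rational(-1, 47618)) = Rational(16, 23809)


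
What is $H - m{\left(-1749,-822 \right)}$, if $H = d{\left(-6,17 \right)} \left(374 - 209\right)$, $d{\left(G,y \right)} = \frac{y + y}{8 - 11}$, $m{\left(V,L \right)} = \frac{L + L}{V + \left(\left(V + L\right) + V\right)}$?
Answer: $- \frac{3783558}{2023} \approx -1870.3$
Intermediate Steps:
$m{\left(V,L \right)} = \frac{2 L}{L + 3 V}$ ($m{\left(V,L \right)} = \frac{2 L}{V + \left(\left(L + V\right) + V\right)} = \frac{2 L}{V + \left(L + 2 V\right)} = \frac{2 L}{L + 3 V}$)
$d{\left(G,y \right)} = - \frac{2 y}{3}$ ($d{\left(G,y \right)} = \frac{2 y}{-3} = 2 y \left(- \frac{1}{3}\right) = - \frac{2 y}{3}$)
$H = -1870$ ($H = \left(- \frac{2}{3}\right) 17 \left(374 - 209\right) = \left(- \frac{34}{3}\right) 165 = -1870$)
$H - m{\left(-1749,-822 \right)} = -1870 - 2 \left(-822\right) \frac{1}{-822 + 3 \left(-1749\right)} = -1870 - 2 \left(-822\right) \frac{1}{-822 - 5247} = -1870 - 2 \left(-822\right) \frac{1}{-6069} = -1870 - 2 \left(-822\right) \left(- \frac{1}{6069}\right) = -1870 - \frac{548}{2023} = - \frac{3783558}{2023}$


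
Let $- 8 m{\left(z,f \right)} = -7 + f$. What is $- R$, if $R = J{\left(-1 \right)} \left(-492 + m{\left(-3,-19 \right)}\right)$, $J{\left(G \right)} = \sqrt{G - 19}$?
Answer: $\frac{1955 i \sqrt{5}}{2} \approx 2185.8 i$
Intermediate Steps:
$J{\left(G \right)} = \sqrt{-19 + G}$
$m{\left(z,f \right)} = \frac{7}{8} - \frac{f}{8}$ ($m{\left(z,f \right)} = - \frac{-7 + f}{8} = \frac{7}{8} - \frac{f}{8}$)
$R = - \frac{1955 i \sqrt{5}}{2}$ ($R = \sqrt{-19 - 1} \left(-492 + \left(\frac{7}{8} - - \frac{19}{8}\right)\right) = \sqrt{-20} \left(-492 + \left(\frac{7}{8} + \frac{19}{8}\right)\right) = 2 i \sqrt{5} \left(-492 + \frac{13}{4}\right) = 2 i \sqrt{5} \left(- \frac{1955}{4}\right) = - \frac{1955 i \sqrt{5}}{2} \approx - 2185.8 i$)
$- R = - \frac{\left(-1955\right) i \sqrt{5}}{2} = \frac{1955 i \sqrt{5}}{2}$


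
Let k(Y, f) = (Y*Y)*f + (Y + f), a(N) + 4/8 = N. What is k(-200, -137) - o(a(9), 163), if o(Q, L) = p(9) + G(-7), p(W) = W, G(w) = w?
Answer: -5480339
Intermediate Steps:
a(N) = -½ + N
k(Y, f) = Y + f + f*Y² (k(Y, f) = Y²*f + (Y + f) = f*Y² + (Y + f) = Y + f + f*Y²)
o(Q, L) = 2 (o(Q, L) = 9 - 7 = 2)
k(-200, -137) - o(a(9), 163) = (-200 - 137 - 137*(-200)²) - 1*2 = (-200 - 137 - 137*40000) - 2 = (-200 - 137 - 5480000) - 2 = -5480337 - 2 = -5480339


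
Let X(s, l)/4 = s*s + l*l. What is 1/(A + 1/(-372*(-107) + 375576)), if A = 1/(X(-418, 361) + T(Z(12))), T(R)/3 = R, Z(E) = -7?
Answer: 506829645420/1635539 ≈ 3.0989e+5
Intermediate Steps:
T(R) = 3*R
X(s, l) = 4*l² + 4*s² (X(s, l) = 4*(s*s + l*l) = 4*(s² + l²) = 4*(l² + s²) = 4*l² + 4*s²)
A = 1/1220159 (A = 1/((4*361² + 4*(-418)²) + 3*(-7)) = 1/((4*130321 + 4*174724) - 21) = 1/((521284 + 698896) - 21) = 1/(1220180 - 21) = 1/1220159 ≈ 8.1957e-7)
1/(A + 1/(-372*(-107) + 375576)) = 1/(1/1220159 + 1/(-372*(-107) + 375576)) = 1/(1/1220159 + 1/(39804 + 375576)) = 1/(1/1220159 + 1/415380) = 1/(1635539/506829645420) = 506829645420/1635539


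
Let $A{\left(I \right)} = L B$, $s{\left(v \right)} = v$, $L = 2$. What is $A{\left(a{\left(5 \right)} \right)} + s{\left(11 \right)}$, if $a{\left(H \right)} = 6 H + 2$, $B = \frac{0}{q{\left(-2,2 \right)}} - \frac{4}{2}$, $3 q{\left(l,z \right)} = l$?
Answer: $7$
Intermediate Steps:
$q{\left(l,z \right)} = \frac{l}{3}$
$B = -2$ ($B = \frac{0}{\frac{1}{3} \left(-2\right)} - \frac{4}{2} = \frac{0}{- \frac{2}{3}} - 2 = 0 \left(- \frac{3}{2}\right) - 2 = 0 - 2 = -2$)
$a{\left(H \right)} = 2 + 6 H$
$A{\left(I \right)} = -4$ ($A{\left(I \right)} = 2 \left(-2\right) = -4$)
$A{\left(a{\left(5 \right)} \right)} + s{\left(11 \right)} = -4 + 11 = 7$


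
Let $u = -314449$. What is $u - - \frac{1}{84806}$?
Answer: $- \frac{26667161893}{84806} \approx -3.1445 \cdot 10^{5}$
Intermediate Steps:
$u - - \frac{1}{84806} = -314449 - - \frac{1}{84806} = -314449 + \frac{1}{84806} = - \frac{26667161893}{84806}$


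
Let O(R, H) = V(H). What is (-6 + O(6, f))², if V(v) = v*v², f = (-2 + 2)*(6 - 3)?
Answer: 36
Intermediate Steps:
f = 0 (f = 0*3 = 0)
V(v) = v³
O(R, H) = H³
(-6 + O(6, f))² = (-6 + 0³)² = (-6 + 0)² = (-6)² = 36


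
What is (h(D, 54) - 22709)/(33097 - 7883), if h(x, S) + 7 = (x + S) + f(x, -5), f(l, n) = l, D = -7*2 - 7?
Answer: -11352/12607 ≈ -0.90045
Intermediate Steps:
D = -21 (D = -14 - 7 = -21)
h(x, S) = -7 + S + 2*x (h(x, S) = -7 + ((x + S) + x) = -7 + ((S + x) + x) = -7 + (S + 2*x) = -7 + S + 2*x)
(h(D, 54) - 22709)/(33097 - 7883) = ((-7 + 54 + 2*(-21)) - 22709)/(33097 - 7883) = ((-7 + 54 - 42) - 22709)/25214 = (5 - 22709)*(1/25214) = -22704*1/25214 = -11352/12607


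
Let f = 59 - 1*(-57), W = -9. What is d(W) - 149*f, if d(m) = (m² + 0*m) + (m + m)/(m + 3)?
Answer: -17200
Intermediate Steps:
f = 116 (f = 59 + 57 = 116)
d(m) = m² + 2*m/(3 + m) (d(m) = (m² + 0) + (2*m)/(3 + m) = m² + 2*m/(3 + m))
d(W) - 149*f = -9*(2 + (-9)² + 3*(-9))/(3 - 9) - 149*116 = -9*(2 + 81 - 27)/(-6) - 17284 = -9*(-⅙)*56 - 17284 = 84 - 17284 = -17200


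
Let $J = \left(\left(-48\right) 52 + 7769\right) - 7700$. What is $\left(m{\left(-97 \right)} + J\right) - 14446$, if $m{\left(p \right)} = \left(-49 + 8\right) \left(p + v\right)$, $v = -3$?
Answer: $-12773$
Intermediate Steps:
$J = -2427$ ($J = \left(-2496 + 7769\right) - 7700 = 5273 - 7700 = -2427$)
$m{\left(p \right)} = 123 - 41 p$ ($m{\left(p \right)} = \left(-49 + 8\right) \left(p - 3\right) = - 41 \left(-3 + p\right) = 123 - 41 p$)
$\left(m{\left(-97 \right)} + J\right) - 14446 = \left(\left(123 - -3977\right) - 2427\right) - 14446 = \left(\left(123 + 3977\right) - 2427\right) - 14446 = \left(4100 - 2427\right) - 14446 = 1673 - 14446 = -12773$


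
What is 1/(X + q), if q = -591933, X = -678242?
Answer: -1/1270175 ≈ -7.8729e-7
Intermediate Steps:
1/(X + q) = 1/(-678242 - 591933) = 1/(-1270175) = -1/1270175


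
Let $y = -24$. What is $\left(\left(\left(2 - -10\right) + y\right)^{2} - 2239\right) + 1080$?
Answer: $-1015$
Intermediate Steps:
$\left(\left(\left(2 - -10\right) + y\right)^{2} - 2239\right) + 1080 = \left(\left(\left(2 - -10\right) - 24\right)^{2} - 2239\right) + 1080 = \left(\left(\left(2 + 10\right) - 24\right)^{2} - 2239\right) + 1080 = \left(\left(12 - 24\right)^{2} - 2239\right) + 1080 = \left(\left(-12\right)^{2} - 2239\right) + 1080 = \left(144 - 2239\right) + 1080 = -2095 + 1080 = -1015$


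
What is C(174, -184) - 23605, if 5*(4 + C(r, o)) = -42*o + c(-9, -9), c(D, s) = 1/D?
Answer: -992854/45 ≈ -22063.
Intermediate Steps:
C(r, o) = -181/45 - 42*o/5 (C(r, o) = -4 + (-42*o + 1/(-9))/5 = -4 + (-42*o - ⅑)/5 = -4 + (-⅑ - 42*o)/5 = -4 + (-1/45 - 42*o/5) = -181/45 - 42*o/5)
C(174, -184) - 23605 = (-181/45 - 42/5*(-184)) - 23605 = (-181/45 + 7728/5) - 23605 = 69371/45 - 23605 = -992854/45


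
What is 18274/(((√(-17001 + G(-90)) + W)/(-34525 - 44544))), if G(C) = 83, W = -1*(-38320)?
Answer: -27684416318960/734219659 + 722453453*I*√16918/734219659 ≈ -37706.0 + 127.98*I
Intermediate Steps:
W = 38320
18274/(((√(-17001 + G(-90)) + W)/(-34525 - 44544))) = 18274/(((√(-17001 + 83) + 38320)/(-34525 - 44544))) = 18274/(((√(-16918) + 38320)/(-79069))) = 18274/(((I*√16918 + 38320)*(-1/79069))) = 18274/(((38320 + I*√16918)*(-1/79069))) = 18274/(-38320/79069 - I*√16918/79069)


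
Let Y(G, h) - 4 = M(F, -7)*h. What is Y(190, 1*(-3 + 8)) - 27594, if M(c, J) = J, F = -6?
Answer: -27625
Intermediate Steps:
Y(G, h) = 4 - 7*h
Y(190, 1*(-3 + 8)) - 27594 = (4 - 7*(-3 + 8)) - 27594 = (4 - 7*5) - 27594 = (4 - 35) - 27594 = -31 - 27594 = -27625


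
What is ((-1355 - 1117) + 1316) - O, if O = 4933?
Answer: -6089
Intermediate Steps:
((-1355 - 1117) + 1316) - O = ((-1355 - 1117) + 1316) - 1*4933 = (-2472 + 1316) - 4933 = -1156 - 4933 = -6089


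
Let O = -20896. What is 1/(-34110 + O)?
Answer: -1/55006 ≈ -1.8180e-5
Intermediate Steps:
1/(-34110 + O) = 1/(-34110 - 20896) = 1/(-55006) = -1/55006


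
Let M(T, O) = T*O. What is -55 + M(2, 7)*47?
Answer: 603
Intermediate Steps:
M(T, O) = O*T
-55 + M(2, 7)*47 = -55 + (7*2)*47 = -55 + 14*47 = -55 + 658 = 603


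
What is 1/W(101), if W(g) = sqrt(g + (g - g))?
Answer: sqrt(101)/101 ≈ 0.099504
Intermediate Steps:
W(g) = sqrt(g) (W(g) = sqrt(g + 0) = sqrt(g))
1/W(101) = 1/(sqrt(101)) = sqrt(101)/101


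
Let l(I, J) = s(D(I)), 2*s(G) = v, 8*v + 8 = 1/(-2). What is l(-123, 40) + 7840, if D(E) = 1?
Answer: 250863/32 ≈ 7839.5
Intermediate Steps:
v = -17/16 (v = -1 + (⅛)/(-2) = -1 + (⅛)*(-½) = -1 - 1/16 = -17/16 ≈ -1.0625)
s(G) = -17/32 (s(G) = (½)*(-17/16) = -17/32)
l(I, J) = -17/32
l(-123, 40) + 7840 = -17/32 + 7840 = 250863/32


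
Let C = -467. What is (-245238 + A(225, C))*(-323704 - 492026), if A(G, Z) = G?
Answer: 199864454490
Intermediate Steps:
(-245238 + A(225, C))*(-323704 - 492026) = (-245238 + 225)*(-323704 - 492026) = -245013*(-815730) = 199864454490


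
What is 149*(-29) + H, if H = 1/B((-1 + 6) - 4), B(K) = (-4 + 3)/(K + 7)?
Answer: -4329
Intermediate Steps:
B(K) = -1/(7 + K)
H = -8 (H = 1/(-1/(7 + ((-1 + 6) - 4))) = 1/(-1/(7 + (5 - 4))) = 1/(-1/(7 + 1)) = 1/(-1/8) = -8)
149*(-29) + H = 149*(-29) - 8 = -4321 - 8 = -4329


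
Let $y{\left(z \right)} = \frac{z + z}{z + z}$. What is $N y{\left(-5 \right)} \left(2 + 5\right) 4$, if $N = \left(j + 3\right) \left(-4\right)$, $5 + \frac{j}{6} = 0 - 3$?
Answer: $5040$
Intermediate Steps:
$j = -48$ ($j = -30 + 6 \left(0 - 3\right) = -30 + 6 \left(-3\right) = -30 - 18 = -48$)
$N = 180$ ($N = \left(-48 + 3\right) \left(-4\right) = \left(-45\right) \left(-4\right) = 180$)
$y{\left(z \right)} = 1$ ($y{\left(z \right)} = \frac{2 z}{2 z} = 2 z \frac{1}{2 z} = 1$)
$N y{\left(-5 \right)} \left(2 + 5\right) 4 = 180 \cdot 1 \left(2 + 5\right) 4 = 180 \cdot 7 \cdot 4 = 180 \cdot 28 = 5040$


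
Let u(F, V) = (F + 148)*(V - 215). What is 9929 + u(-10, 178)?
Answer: 4823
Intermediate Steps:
u(F, V) = (-215 + V)*(148 + F) (u(F, V) = (148 + F)*(-215 + V) = (-215 + V)*(148 + F))
9929 + u(-10, 178) = 9929 + (-31820 - 215*(-10) + 148*178 - 10*178) = 9929 + (-31820 + 2150 + 26344 - 1780) = 9929 - 5106 = 4823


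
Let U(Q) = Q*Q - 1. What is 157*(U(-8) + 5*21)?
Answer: 26376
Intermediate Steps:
U(Q) = -1 + Q² (U(Q) = Q² - 1 = -1 + Q²)
157*(U(-8) + 5*21) = 157*((-1 + (-8)²) + 5*21) = 157*((-1 + 64) + 105) = 157*(63 + 105) = 157*168 = 26376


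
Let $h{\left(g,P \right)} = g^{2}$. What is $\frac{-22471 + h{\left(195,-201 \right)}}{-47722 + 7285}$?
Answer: $- \frac{15554}{40437} \approx -0.38465$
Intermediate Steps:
$\frac{-22471 + h{\left(195,-201 \right)}}{-47722 + 7285} = \frac{-22471 + 195^{2}}{-47722 + 7285} = \frac{-22471 + 38025}{-40437} = 15554 \left(- \frac{1}{40437}\right) = - \frac{15554}{40437}$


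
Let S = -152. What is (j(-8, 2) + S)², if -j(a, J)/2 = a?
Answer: 18496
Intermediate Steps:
j(a, J) = -2*a
(j(-8, 2) + S)² = (-2*(-8) - 152)² = (16 - 152)² = (-136)² = 18496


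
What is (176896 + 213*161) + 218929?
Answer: 430118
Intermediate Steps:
(176896 + 213*161) + 218929 = (176896 + 34293) + 218929 = 211189 + 218929 = 430118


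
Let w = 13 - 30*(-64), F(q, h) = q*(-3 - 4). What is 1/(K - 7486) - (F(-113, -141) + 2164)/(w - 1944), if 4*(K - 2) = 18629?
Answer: 33412141/124377 ≈ 268.64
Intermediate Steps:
F(q, h) = -7*q (F(q, h) = q*(-7) = -7*q)
K = 18637/4 (K = 2 + (¼)*18629 = 2 + 18629/4 = 18637/4 ≈ 4659.3)
w = 1933 (w = 13 + 1920 = 1933)
1/(K - 7486) - (F(-113, -141) + 2164)/(w - 1944) = 1/(18637/4 - 7486) - (-7*(-113) + 2164)/(1933 - 1944) = 1/(-11307/4) - (791 + 2164)/(-11) = -4/11307 - 2955*(-1)/11 = -4/11307 - 1*(-2955/11) = -4/11307 + 2955/11 = 33412141/124377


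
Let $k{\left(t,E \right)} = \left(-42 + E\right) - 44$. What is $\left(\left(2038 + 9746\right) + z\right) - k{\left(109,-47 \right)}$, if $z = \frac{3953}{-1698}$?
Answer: $\frac{20231113}{1698} \approx 11915.0$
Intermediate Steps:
$z = - \frac{3953}{1698}$ ($z = 3953 \left(- \frac{1}{1698}\right) = - \frac{3953}{1698} \approx -2.328$)
$k{\left(t,E \right)} = -86 + E$
$\left(\left(2038 + 9746\right) + z\right) - k{\left(109,-47 \right)} = \left(\left(2038 + 9746\right) - \frac{3953}{1698}\right) - \left(-86 - 47\right) = \left(11784 - \frac{3953}{1698}\right) - -133 = \frac{20005279}{1698} + 133 = \frac{20231113}{1698}$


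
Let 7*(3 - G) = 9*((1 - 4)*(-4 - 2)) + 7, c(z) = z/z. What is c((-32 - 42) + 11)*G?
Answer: -148/7 ≈ -21.143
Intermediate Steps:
c(z) = 1
G = -148/7 (G = 3 - (9*((1 - 4)*(-4 - 2)) + 7)/7 = 3 - (9*(-3*(-6)) + 7)/7 = 3 - (9*18 + 7)/7 = 3 - (162 + 7)/7 = 3 - ⅐*169 = 3 - 169/7 = -148/7 ≈ -21.143)
c((-32 - 42) + 11)*G = 1*(-148/7) = -148/7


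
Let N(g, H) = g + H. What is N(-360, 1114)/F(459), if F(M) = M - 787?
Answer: -377/164 ≈ -2.2988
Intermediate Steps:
N(g, H) = H + g
F(M) = -787 + M
N(-360, 1114)/F(459) = (1114 - 360)/(-787 + 459) = 754/(-328) = 754*(-1/328) = -377/164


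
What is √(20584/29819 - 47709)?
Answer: I*√42420929460253/29819 ≈ 218.42*I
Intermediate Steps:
√(20584/29819 - 47709) = √(-1422614087/29819) = I*√42420929460253/29819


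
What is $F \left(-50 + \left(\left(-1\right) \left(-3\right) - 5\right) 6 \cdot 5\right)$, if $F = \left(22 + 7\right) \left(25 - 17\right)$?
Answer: $-25520$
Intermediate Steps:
$F = 232$ ($F = 29 \cdot 8 = 232$)
$F \left(-50 + \left(\left(-1\right) \left(-3\right) - 5\right) 6 \cdot 5\right) = 232 \left(-50 + \left(\left(-1\right) \left(-3\right) - 5\right) 6 \cdot 5\right) = 232 \left(-50 + \left(3 - 5\right) 6 \cdot 5\right) = 232 \left(-50 + \left(-2\right) 6 \cdot 5\right) = 232 \left(-50 - 60\right) = 232 \left(-110\right) = -25520$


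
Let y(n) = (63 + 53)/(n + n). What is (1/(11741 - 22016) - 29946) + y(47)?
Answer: -14461076147/482925 ≈ -29945.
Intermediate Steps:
y(n) = 58/n (y(n) = 116/((2*n)) = 116*(1/(2*n)) = 58/n)
(1/(11741 - 22016) - 29946) + y(47) = (1/(11741 - 22016) - 29946) + 58/47 = (1/(-10275) - 29946) + 58*(1/47) = (-1/10275 - 29946) + 58/47 = -307695151/10275 + 58/47 = -14461076147/482925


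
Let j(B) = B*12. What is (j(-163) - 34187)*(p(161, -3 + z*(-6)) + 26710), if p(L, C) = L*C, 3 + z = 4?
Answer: -913008323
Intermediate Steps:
z = 1 (z = -3 + 4 = 1)
p(L, C) = C*L
j(B) = 12*B
(j(-163) - 34187)*(p(161, -3 + z*(-6)) + 26710) = (12*(-163) - 34187)*((-3 + 1*(-6))*161 + 26710) = (-1956 - 34187)*((-3 - 6)*161 + 26710) = -36143*(-9*161 + 26710) = -36143*(-1449 + 26710) = -36143*25261 = -913008323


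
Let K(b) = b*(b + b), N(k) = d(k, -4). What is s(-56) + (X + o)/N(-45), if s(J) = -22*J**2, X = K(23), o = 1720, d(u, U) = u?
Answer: -1035806/15 ≈ -69054.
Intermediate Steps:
N(k) = k
K(b) = 2*b**2 (K(b) = b*(2*b) = 2*b**2)
X = 1058 (X = 2*23**2 = 2*529 = 1058)
s(-56) + (X + o)/N(-45) = -22*(-56)**2 + (1058 + 1720)/(-45) = -22*3136 + 2778*(-1/45) = -68992 - 926/15 = -1035806/15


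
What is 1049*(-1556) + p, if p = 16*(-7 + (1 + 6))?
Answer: -1632244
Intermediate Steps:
p = 0 (p = 16*(-7 + 7) = 16*0 = 0)
1049*(-1556) + p = 1049*(-1556) + 0 = -1632244 + 0 = -1632244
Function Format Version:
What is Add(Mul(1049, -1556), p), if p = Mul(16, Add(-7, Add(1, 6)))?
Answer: -1632244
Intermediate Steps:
p = 0 (p = Mul(16, Add(-7, 7)) = Mul(16, 0) = 0)
Add(Mul(1049, -1556), p) = Add(Mul(1049, -1556), 0) = Add(-1632244, 0) = -1632244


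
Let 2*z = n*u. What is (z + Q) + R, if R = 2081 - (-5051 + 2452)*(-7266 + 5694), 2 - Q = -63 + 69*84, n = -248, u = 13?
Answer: -4090890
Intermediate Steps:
Q = -5731 (Q = 2 - (-63 + 69*84) = 2 - (-63 + 5796) = 2 - 1*5733 = 2 - 5733 = -5731)
z = -1612 (z = (-248*13)/2 = (1/2)*(-3224) = -1612)
R = -4083547 (R = 2081 - (-2599)*(-1572) = 2081 - 1*4085628 = 2081 - 4085628 = -4083547)
(z + Q) + R = (-1612 - 5731) - 4083547 = -7343 - 4083547 = -4090890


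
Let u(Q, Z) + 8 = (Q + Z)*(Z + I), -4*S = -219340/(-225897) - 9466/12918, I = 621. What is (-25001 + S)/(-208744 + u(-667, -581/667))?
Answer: 21638371208272071313/539134536181367961072 ≈ 0.040135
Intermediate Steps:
S = -115848853/1945424964 (S = -(-219340/(-225897) - 9466/12918)/4 = -(-219340*(-1/225897) - 9466*1/12918)/4 = -(219340/225897 - 4733/6459)/4 = -¼*115848853/486356241 = -115848853/1945424964 ≈ -0.059549)
u(Q, Z) = -8 + (621 + Z)*(Q + Z) (u(Q, Z) = -8 + (Q + Z)*(Z + 621) = -8 + (Q + Z)*(621 + Z) = -8 + (621 + Z)*(Q + Z))
(-25001 + S)/(-208744 + u(-667, -581/667)) = (-25001 - 115848853/1945424964)/(-208744 + (-8 + (-581/667)² + 621*(-667) + 621*(-581/667) - (-387527)/667)) = -48637685373817/(1945424964*(-208744 + (-8 + (-581*1/667)² - 414207 + 621*(-581*1/667) - (-387527)/667))) = -48637685373817/(1945424964*(-208744 + (-8 + (-581/667)² - 414207 + 621*(-581/667) - 667*(-581/667)))) = -48637685373817/(1945424964*(-208744 + (-8 + 337561/444889 - 414207 - 15687/29 + 581))) = -48637685373817/(1945424964*(-208744 - 184261533332/444889)) = -48637685373817/(1945424964*(-277129442748/444889)) = -48637685373817/1945424964*(-444889/277129442748) = 21638371208272071313/539134536181367961072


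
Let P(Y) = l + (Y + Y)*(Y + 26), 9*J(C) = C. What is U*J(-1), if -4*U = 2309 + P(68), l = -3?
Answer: 2515/6 ≈ 419.17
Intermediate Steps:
J(C) = C/9
P(Y) = -3 + 2*Y*(26 + Y) (P(Y) = -3 + (Y + Y)*(Y + 26) = -3 + (2*Y)*(26 + Y) = -3 + 2*Y*(26 + Y))
U = -7545/2 (U = -(2309 + (-3 + 2*68² + 52*68))/4 = -(2309 + (-3 + 2*4624 + 3536))/4 = -(2309 + (-3 + 9248 + 3536))/4 = -(2309 + 12781)/4 = -¼*15090 = -7545/2 ≈ -3772.5)
U*J(-1) = -2515*(-1)/6 = -7545/2*(-⅑) = 2515/6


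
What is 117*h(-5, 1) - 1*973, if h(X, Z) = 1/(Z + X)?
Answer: -4009/4 ≈ -1002.3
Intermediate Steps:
h(X, Z) = 1/(X + Z)
117*h(-5, 1) - 1*973 = 117/(-5 + 1) - 1*973 = 117/(-4) - 973 = 117*(-1/4) - 973 = -117/4 - 973 = -4009/4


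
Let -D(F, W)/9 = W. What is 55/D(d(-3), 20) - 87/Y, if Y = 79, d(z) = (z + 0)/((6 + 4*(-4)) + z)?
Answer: -4001/2844 ≈ -1.4068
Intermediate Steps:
d(z) = z/(-10 + z) (d(z) = z/((6 - 16) + z) = z/(-10 + z))
D(F, W) = -9*W
55/D(d(-3), 20) - 87/Y = 55/((-9*20)) - 87/79 = 55/(-180) - 87*1/79 = 55*(-1/180) - 87/79 = -11/36 - 87/79 = -4001/2844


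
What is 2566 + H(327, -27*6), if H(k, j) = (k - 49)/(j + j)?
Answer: 415553/162 ≈ 2565.1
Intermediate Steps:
H(k, j) = (-49 + k)/(2*j) (H(k, j) = (-49 + k)/((2*j)) = (-49 + k)*(1/(2*j)) = (-49 + k)/(2*j))
2566 + H(327, -27*6) = 2566 + (-49 + 327)/(2*((-27*6))) = 2566 + (½)*278/(-162) = 2566 + (½)*(-1/162)*278 = 2566 - 139/162 = 415553/162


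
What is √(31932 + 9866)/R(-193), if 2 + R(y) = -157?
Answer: -√41798/159 ≈ -1.2858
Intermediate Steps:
R(y) = -159 (R(y) = -2 - 157 = -159)
√(31932 + 9866)/R(-193) = √(31932 + 9866)/(-159) = √41798*(-1/159) = -√41798/159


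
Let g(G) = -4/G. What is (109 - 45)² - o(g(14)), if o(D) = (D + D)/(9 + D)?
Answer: 249860/61 ≈ 4096.1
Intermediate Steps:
o(D) = 2*D/(9 + D) (o(D) = (2*D)/(9 + D) = 2*D/(9 + D))
(109 - 45)² - o(g(14)) = (109 - 45)² - 2*(-4/14)/(9 - 4/14) = 64² - 2*(-4*1/14)/(9 - 4*1/14) = 4096 - 2*(-2)/(7*(9 - 2/7)) = 4096 - 2*(-2)/(7*61/7) = 4096 - 2*(-2)*7/(7*61) = 4096 - 1*(-4/61) = 4096 + 4/61 = 249860/61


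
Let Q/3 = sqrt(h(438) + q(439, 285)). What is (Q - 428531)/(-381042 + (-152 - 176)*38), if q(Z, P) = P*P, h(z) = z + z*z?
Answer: 428531/393506 - 3*sqrt(273507)/393506 ≈ 1.0850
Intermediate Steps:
h(z) = z + z**2
q(Z, P) = P**2
Q = 3*sqrt(273507) (Q = 3*sqrt(438*(1 + 438) + 285**2) = 3*sqrt(438*439 + 81225) = 3*sqrt(192282 + 81225) = 3*sqrt(273507) ≈ 1568.9)
(Q - 428531)/(-381042 + (-152 - 176)*38) = (3*sqrt(273507) - 428531)/(-381042 + (-152 - 176)*38) = (-428531 + 3*sqrt(273507))/(-381042 - 328*38) = (-428531 + 3*sqrt(273507))/(-381042 - 12464) = (-428531 + 3*sqrt(273507))/(-393506) = (-428531 + 3*sqrt(273507))*(-1/393506) = 428531/393506 - 3*sqrt(273507)/393506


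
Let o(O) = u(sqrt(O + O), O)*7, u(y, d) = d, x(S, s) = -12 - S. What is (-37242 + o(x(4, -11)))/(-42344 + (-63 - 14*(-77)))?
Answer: 37354/41329 ≈ 0.90382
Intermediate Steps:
o(O) = 7*O (o(O) = O*7 = 7*O)
(-37242 + o(x(4, -11)))/(-42344 + (-63 - 14*(-77))) = (-37242 + 7*(-12 - 1*4))/(-42344 + (-63 - 14*(-77))) = (-37242 + 7*(-12 - 4))/(-42344 + (-63 + 1078)) = (-37242 + 7*(-16))/(-42344 + 1015) = (-37242 - 112)/(-41329) = -37354*(-1/41329) = 37354/41329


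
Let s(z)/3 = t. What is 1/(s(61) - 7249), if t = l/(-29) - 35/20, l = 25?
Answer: -116/841793 ≈ -0.00013780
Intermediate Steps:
t = -303/116 (t = 25/(-29) - 35/20 = 25*(-1/29) - 35*1/20 = -25/29 - 7/4 = -303/116 ≈ -2.6121)
s(z) = -909/116 (s(z) = 3*(-303/116) = -909/116)
1/(s(61) - 7249) = 1/(-909/116 - 7249) = 1/(-841793/116) = -116/841793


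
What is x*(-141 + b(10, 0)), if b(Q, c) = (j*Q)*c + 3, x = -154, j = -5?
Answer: 21252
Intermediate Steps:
b(Q, c) = 3 - 5*Q*c (b(Q, c) = (-5*Q)*c + 3 = -5*Q*c + 3 = 3 - 5*Q*c)
x*(-141 + b(10, 0)) = -154*(-141 + (3 - 5*10*0)) = -154*(-141 + (3 + 0)) = -154*(-141 + 3) = -154*(-138) = 21252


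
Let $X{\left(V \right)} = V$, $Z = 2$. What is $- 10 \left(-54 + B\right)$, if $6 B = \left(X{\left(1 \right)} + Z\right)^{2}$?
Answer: $525$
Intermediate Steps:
$B = \frac{3}{2}$ ($B = \frac{\left(1 + 2\right)^{2}}{6} = \frac{3^{2}}{6} = \frac{1}{6} \cdot 9 = \frac{3}{2} \approx 1.5$)
$- 10 \left(-54 + B\right) = - 10 \left(-54 + \frac{3}{2}\right) = \left(-10\right) \left(- \frac{105}{2}\right) = 525$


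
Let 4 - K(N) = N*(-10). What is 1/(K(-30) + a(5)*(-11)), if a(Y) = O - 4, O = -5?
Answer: -1/197 ≈ -0.0050761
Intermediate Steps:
K(N) = 4 + 10*N (K(N) = 4 - N*(-10) = 4 - (-10)*N = 4 + 10*N)
a(Y) = -9 (a(Y) = -5 - 4 = -9)
1/(K(-30) + a(5)*(-11)) = 1/((4 + 10*(-30)) - 9*(-11)) = 1/((4 - 300) + 99) = 1/(-296 + 99) = 1/(-197) = -1/197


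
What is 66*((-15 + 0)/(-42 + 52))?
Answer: -99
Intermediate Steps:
66*((-15 + 0)/(-42 + 52)) = 66*(-15/10) = 66*(-15*⅒) = 66*(-3/2) = -99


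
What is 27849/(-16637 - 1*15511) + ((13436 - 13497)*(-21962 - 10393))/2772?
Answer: 293388257/412566 ≈ 711.13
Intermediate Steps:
27849/(-16637 - 1*15511) + ((13436 - 13497)*(-21962 - 10393))/2772 = 27849/(-16637 - 15511) - 61*(-32355)*(1/2772) = 27849/(-32148) + 1973655*(1/2772) = 27849*(-1/32148) + 219295/308 = -9283/10716 + 219295/308 = 293388257/412566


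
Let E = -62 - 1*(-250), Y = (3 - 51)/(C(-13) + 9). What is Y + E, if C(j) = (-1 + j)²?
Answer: 38492/205 ≈ 187.77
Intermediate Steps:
Y = -48/205 (Y = (3 - 51)/((-1 - 13)² + 9) = -48/((-14)² + 9) = -48/(196 + 9) = -48/205 ≈ -0.23415)
E = 188 (E = -62 + 250 = 188)
Y + E = -48/205 + 188 = 38492/205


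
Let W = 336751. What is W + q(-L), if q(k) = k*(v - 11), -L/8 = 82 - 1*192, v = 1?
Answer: 345551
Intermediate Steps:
L = 880 (L = -8*(82 - 1*192) = -8*(82 - 192) = -8*(-110) = 880)
q(k) = -10*k (q(k) = k*(1 - 11) = k*(-10) = -10*k)
W + q(-L) = 336751 - (-10)*880 = 336751 - 10*(-880) = 336751 + 8800 = 345551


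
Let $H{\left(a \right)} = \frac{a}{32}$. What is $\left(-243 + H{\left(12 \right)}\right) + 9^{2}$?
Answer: $- \frac{1293}{8} \approx -161.63$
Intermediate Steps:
$H{\left(a \right)} = \frac{a}{32}$ ($H{\left(a \right)} = a \frac{1}{32} = \frac{a}{32}$)
$\left(-243 + H{\left(12 \right)}\right) + 9^{2} = \left(-243 + \frac{1}{32} \cdot 12\right) + 9^{2} = \left(-243 + \frac{3}{8}\right) + 81 = - \frac{1941}{8} + 81 = - \frac{1293}{8}$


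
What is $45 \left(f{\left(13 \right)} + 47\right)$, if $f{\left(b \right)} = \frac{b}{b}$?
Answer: $2160$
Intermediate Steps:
$f{\left(b \right)} = 1$
$45 \left(f{\left(13 \right)} + 47\right) = 45 \left(1 + 47\right) = 45 \cdot 48 = 2160$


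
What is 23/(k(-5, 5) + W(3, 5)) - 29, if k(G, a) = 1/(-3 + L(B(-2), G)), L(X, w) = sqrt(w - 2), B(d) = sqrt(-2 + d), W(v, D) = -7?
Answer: -26628/827 + 23*I*sqrt(7)/827 ≈ -32.198 + 0.073582*I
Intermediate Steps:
L(X, w) = sqrt(-2 + w)
k(G, a) = 1/(-3 + sqrt(-2 + G))
23/(k(-5, 5) + W(3, 5)) - 29 = 23/(1/(-3 + sqrt(-2 - 5)) - 7) - 29 = 23/(1/(-3 + sqrt(-7)) - 7) - 29 = 23/(1/(-3 + I*sqrt(7)) - 7) - 29 = 23/(-7 + 1/(-3 + I*sqrt(7))) - 29 = -29 + 23/(-7 + 1/(-3 + I*sqrt(7)))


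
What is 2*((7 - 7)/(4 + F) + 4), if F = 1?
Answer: 8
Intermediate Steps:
2*((7 - 7)/(4 + F) + 4) = 2*((7 - 7)/(4 + 1) + 4) = 2*(0/5 + 4) = 2*(0*(1/5) + 4) = 2*(0 + 4) = 2*4 = 8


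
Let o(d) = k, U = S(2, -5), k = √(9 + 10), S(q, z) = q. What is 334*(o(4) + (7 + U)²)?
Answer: 27054 + 334*√19 ≈ 28510.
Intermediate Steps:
k = √19 ≈ 4.3589
U = 2
o(d) = √19
334*(o(4) + (7 + U)²) = 334*(√19 + (7 + 2)²) = 334*(√19 + 9²) = 334*(√19 + 81) = 334*(81 + √19) = 27054 + 334*√19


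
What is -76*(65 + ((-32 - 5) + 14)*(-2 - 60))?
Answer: -113316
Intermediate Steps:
-76*(65 + ((-32 - 5) + 14)*(-2 - 60)) = -76*(65 + (-37 + 14)*(-62)) = -76*(65 - 23*(-62)) = -76*(65 + 1426) = -76*1491 = -113316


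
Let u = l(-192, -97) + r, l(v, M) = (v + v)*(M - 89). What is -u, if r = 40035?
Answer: -111459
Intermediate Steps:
l(v, M) = 2*v*(-89 + M) (l(v, M) = (2*v)*(-89 + M) = 2*v*(-89 + M))
u = 111459 (u = 2*(-192)*(-89 - 97) + 40035 = 2*(-192)*(-186) + 40035 = 71424 + 40035 = 111459)
-u = -1*111459 = -111459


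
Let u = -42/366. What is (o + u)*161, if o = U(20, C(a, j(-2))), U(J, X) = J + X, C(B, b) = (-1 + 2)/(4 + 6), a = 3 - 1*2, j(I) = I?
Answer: 1962751/610 ≈ 3217.6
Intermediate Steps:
a = 1 (a = 3 - 2 = 1)
u = -7/61 (u = -42*1/366 = -7/61 ≈ -0.11475)
C(B, b) = ⅒ (C(B, b) = 1/10 = 1*(⅒) = ⅒)
o = 201/10 (o = 20 + ⅒ = 201/10 ≈ 20.100)
(o + u)*161 = (201/10 - 7/61)*161 = (12191/610)*161 = 1962751/610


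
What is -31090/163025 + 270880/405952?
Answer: 197119777/413627030 ≈ 0.47656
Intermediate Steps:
-31090/163025 + 270880/405952 = -31090*1/163025 + 270880*(1/405952) = -6218/32605 + 8465/12686 = 197119777/413627030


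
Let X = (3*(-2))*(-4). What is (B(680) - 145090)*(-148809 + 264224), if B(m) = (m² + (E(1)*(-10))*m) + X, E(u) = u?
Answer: 35840281610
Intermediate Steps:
X = 24 (X = -6*(-4) = 24)
B(m) = 24 + m² - 10*m (B(m) = (m² + (1*(-10))*m) + 24 = (m² - 10*m) + 24 = 24 + m² - 10*m)
(B(680) - 145090)*(-148809 + 264224) = ((24 + 680² - 10*680) - 145090)*(-148809 + 264224) = ((24 + 462400 - 6800) - 145090)*115415 = (455624 - 145090)*115415 = 310534*115415 = 35840281610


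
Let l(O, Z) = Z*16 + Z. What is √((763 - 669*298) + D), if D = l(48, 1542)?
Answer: I*√172385 ≈ 415.19*I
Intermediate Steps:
l(O, Z) = 17*Z (l(O, Z) = 16*Z + Z = 17*Z)
D = 26214 (D = 17*1542 = 26214)
√((763 - 669*298) + D) = √((763 - 669*298) + 26214) = √((763 - 199362) + 26214) = √(-198599 + 26214) = √(-172385) = I*√172385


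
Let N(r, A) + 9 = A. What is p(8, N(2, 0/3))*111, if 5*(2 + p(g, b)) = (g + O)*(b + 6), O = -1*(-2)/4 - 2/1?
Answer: -6549/10 ≈ -654.90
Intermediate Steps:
O = -3/2 (O = 2*(1/4) - 2*1 = 1/2 - 2 = -3/2 ≈ -1.5000)
N(r, A) = -9 + A
p(g, b) = -2 + (6 + b)*(-3/2 + g)/5 (p(g, b) = -2 + ((g - 3/2)*(b + 6))/5 = -2 + ((-3/2 + g)*(6 + b))/5 = -2 + ((6 + b)*(-3/2 + g))/5 = -2 + (6 + b)*(-3/2 + g)/5)
p(8, N(2, 0/3))*111 = (-19/5 - 3*(-9 + 0/3)/10 + (6/5)*8 + (1/5)*(-9 + 0/3)*8)*111 = (-19/5 - 3*(-9 + 0*(1/3))/10 + 48/5 + (1/5)*(-9 + 0*(1/3))*8)*111 = (-19/5 - 3*(-9 + 0)/10 + 48/5 + (1/5)*(-9 + 0)*8)*111 = (-19/5 - 3/10*(-9) + 48/5 + (1/5)*(-9)*8)*111 = (-19/5 + 27/10 + 48/5 - 72/5)*111 = -59/10*111 = -6549/10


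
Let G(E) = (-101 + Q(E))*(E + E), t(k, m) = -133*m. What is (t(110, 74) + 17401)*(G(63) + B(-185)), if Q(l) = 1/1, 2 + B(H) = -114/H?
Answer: -17621964104/185 ≈ -9.5254e+7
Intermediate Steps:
B(H) = -2 - 114/H
Q(l) = 1
G(E) = -200*E (G(E) = (-101 + 1)*(E + E) = -200*E)
(t(110, 74) + 17401)*(G(63) + B(-185)) = (-133*74 + 17401)*(-200*63 + (-2 - 114/(-185))) = (-9842 + 17401)*(-12600 + (-2 - 114*(-1/185))) = 7559*(-12600 + (-2 + 114/185)) = 7559*(-12600 - 256/185) = 7559*(-2331256/185) = -17621964104/185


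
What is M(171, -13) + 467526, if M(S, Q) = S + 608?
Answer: 468305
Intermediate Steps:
M(S, Q) = 608 + S
M(171, -13) + 467526 = (608 + 171) + 467526 = 779 + 467526 = 468305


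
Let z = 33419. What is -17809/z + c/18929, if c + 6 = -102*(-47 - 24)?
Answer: -4142899/27503837 ≈ -0.15063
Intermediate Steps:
c = 7236 (c = -6 - 102*(-47 - 24) = -6 - 102*(-71) = -6 + 7242 = 7236)
-17809/z + c/18929 = -17809/33419 + 7236/18929 = -4142899/27503837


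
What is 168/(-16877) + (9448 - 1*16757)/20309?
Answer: -18109415/48964999 ≈ -0.36984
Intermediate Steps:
168/(-16877) + (9448 - 1*16757)/20309 = 168*(-1/16877) + (9448 - 16757)*(1/20309) = -24/2411 - 7309*1/20309 = -24/2411 - 7309/20309 = -18109415/48964999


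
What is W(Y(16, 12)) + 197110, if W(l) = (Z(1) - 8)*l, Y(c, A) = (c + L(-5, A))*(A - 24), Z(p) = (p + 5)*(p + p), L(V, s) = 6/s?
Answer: 196318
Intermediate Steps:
Z(p) = 2*p*(5 + p) (Z(p) = (5 + p)*(2*p) = 2*p*(5 + p))
Y(c, A) = (-24 + A)*(c + 6/A) (Y(c, A) = (c + 6/A)*(A - 24) = (c + 6/A)*(-24 + A) = (-24 + A)*(c + 6/A))
W(l) = 4*l (W(l) = (2*1*(5 + 1) - 8)*l = (2*1*6 - 8)*l = (12 - 8)*l = 4*l)
W(Y(16, 12)) + 197110 = 4*(6 - 144/12 - 24*16 + 12*16) + 197110 = 4*(6 - 144*1/12 - 384 + 192) + 197110 = 4*(6 - 12 - 384 + 192) + 197110 = 4*(-198) + 197110 = -792 + 197110 = 196318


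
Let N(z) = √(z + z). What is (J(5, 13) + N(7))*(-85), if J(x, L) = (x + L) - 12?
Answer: -510 - 85*√14 ≈ -828.04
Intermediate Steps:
N(z) = √2*√z (N(z) = √(2*z) = √2*√z)
J(x, L) = -12 + L + x (J(x, L) = (L + x) - 12 = -12 + L + x)
(J(5, 13) + N(7))*(-85) = ((-12 + 13 + 5) + √2*√7)*(-85) = (6 + √14)*(-85) = -510 - 85*√14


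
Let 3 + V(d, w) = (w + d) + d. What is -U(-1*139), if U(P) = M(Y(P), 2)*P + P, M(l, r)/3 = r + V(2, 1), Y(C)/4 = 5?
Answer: 1807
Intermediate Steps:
Y(C) = 20 (Y(C) = 4*5 = 20)
V(d, w) = -3 + w + 2*d (V(d, w) = -3 + ((w + d) + d) = -3 + ((d + w) + d) = -3 + (w + 2*d) = -3 + w + 2*d)
M(l, r) = 6 + 3*r (M(l, r) = 3*(r + (-3 + 1 + 2*2)) = 3*(r + (-3 + 1 + 4)) = 3*(r + 2) = 3*(2 + r) = 6 + 3*r)
U(P) = 13*P (U(P) = (6 + 3*2)*P + P = (6 + 6)*P + P = 12*P + P = 13*P)
-U(-1*139) = -13*(-1*139) = -13*(-139) = -1*(-1807) = 1807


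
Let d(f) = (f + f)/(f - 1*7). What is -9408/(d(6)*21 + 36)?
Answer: 392/9 ≈ 43.556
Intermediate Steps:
d(f) = 2*f/(-7 + f) (d(f) = (2*f)/(f - 7) = (2*f)/(-7 + f) = 2*f/(-7 + f))
-9408/(d(6)*21 + 36) = -9408/((2*6/(-7 + 6))*21 + 36) = -9408/((2*6/(-1))*21 + 36) = -9408/((2*6*(-1))*21 + 36) = -9408/(-12*21 + 36) = -9408/(-252 + 36) = -9408/(-216) = -9408*(-1/216) = 392/9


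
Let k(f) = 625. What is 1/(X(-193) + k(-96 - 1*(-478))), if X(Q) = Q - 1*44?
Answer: 1/388 ≈ 0.0025773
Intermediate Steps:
X(Q) = -44 + Q (X(Q) = Q - 44 = -44 + Q)
1/(X(-193) + k(-96 - 1*(-478))) = 1/((-44 - 193) + 625) = 1/(-237 + 625) = 1/388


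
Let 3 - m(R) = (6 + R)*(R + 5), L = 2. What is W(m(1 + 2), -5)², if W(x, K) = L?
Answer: 4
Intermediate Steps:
m(R) = 3 - (5 + R)*(6 + R) (m(R) = 3 - (6 + R)*(R + 5) = 3 - (6 + R)*(5 + R) = 3 - (5 + R)*(6 + R))
W(x, K) = 2
W(m(1 + 2), -5)² = 2² = 4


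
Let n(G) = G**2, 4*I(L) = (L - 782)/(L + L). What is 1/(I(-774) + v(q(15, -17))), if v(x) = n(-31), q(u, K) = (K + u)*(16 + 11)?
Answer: 1548/1488017 ≈ 0.0010403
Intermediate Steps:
q(u, K) = 27*K + 27*u (q(u, K) = (K + u)*27 = 27*K + 27*u)
I(L) = (-782 + L)/(8*L) (I(L) = ((L - 782)/(L + L))/4 = ((-782 + L)/((2*L)))/4 = ((-782 + L)*(1/(2*L)))/4 = ((-782 + L)/(2*L))/4 = (-782 + L)/(8*L))
v(x) = 961 (v(x) = (-31)**2 = 961)
1/(I(-774) + v(q(15, -17))) = 1/((1/8)*(-782 - 774)/(-774) + 961) = 1/((1/8)*(-1/774)*(-1556) + 961) = 1/(389/1548 + 961) = 1/(1488017/1548) = 1548/1488017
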